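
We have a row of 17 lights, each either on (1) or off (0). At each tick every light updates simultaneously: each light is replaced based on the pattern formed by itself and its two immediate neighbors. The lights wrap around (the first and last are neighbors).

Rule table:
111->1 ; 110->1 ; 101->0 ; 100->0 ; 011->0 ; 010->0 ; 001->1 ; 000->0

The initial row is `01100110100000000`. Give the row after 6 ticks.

00000000000010000

tick 1: 10101010000000000
tick 2: 00000000000000001
tick 3: 00000000000000010
tick 4: 00000000000000100
tick 5: 00000000000001000
tick 6: 00000000000010000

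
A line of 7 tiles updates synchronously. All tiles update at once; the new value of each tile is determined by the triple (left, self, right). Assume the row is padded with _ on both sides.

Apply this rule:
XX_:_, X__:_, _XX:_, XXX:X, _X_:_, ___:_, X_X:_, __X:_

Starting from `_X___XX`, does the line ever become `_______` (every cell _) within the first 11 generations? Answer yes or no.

_______
all cells are _ at generation 1

yes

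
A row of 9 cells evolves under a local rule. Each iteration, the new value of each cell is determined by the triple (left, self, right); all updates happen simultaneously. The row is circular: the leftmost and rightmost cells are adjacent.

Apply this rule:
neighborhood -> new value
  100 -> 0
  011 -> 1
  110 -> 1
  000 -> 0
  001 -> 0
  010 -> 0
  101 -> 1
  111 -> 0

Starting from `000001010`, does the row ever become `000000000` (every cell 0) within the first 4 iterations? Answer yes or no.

iteration 1: 000000100
iteration 2: 000000000
all cells are 0 at iteration 2

yes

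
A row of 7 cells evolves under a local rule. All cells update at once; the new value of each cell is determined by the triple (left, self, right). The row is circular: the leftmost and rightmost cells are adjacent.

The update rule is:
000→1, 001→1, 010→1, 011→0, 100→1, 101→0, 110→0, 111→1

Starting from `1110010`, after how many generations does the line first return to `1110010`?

0101110
1100101
1011100
1001011
0111001
0010111
1110010

7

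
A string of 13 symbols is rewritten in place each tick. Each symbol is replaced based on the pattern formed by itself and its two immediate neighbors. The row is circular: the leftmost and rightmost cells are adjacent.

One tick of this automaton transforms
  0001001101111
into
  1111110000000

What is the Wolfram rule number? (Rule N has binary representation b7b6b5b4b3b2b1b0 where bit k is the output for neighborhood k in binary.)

23

position 10: 111 → 0  (bit 7 = 0)
position 7: 110 → 0  (bit 6 = 0)
position 8: 101 → 0  (bit 5 = 0)
position 0: 100 → 1  (bit 4 = 1)
position 6: 011 → 0  (bit 3 = 0)
position 3: 010 → 1  (bit 2 = 1)
position 2: 001 → 1  (bit 1 = 1)
position 1: 000 → 1  (bit 0 = 1)
bits b7..b0 = 00010111 = 23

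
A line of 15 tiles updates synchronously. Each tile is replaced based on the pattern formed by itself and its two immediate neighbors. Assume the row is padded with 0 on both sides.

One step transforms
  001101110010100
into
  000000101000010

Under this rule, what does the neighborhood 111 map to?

At position 6 the neighborhood is 111; the next row has 1 there.

1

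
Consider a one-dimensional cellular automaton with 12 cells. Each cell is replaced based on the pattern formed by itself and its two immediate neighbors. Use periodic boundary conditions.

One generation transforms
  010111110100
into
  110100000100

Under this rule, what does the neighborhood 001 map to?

At position 0 the neighborhood is 001; the next row has 1 there.

1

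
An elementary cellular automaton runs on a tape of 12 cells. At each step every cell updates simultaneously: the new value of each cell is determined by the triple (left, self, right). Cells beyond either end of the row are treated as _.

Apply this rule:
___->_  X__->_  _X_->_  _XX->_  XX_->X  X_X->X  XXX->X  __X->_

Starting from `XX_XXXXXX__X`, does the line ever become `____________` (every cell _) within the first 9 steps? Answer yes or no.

_XX_XXXXX___
__XX_XXXX___
___XX_XXX___
____XX_XX___
_____XX_X___
______XX____
_______X____
____________
all cells are _ at step 8

yes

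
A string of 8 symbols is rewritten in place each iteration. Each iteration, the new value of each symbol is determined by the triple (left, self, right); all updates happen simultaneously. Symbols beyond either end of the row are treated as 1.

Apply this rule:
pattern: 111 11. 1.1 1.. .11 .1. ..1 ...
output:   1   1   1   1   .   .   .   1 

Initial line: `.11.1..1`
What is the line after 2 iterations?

11.11.1.

1.11.1..
11.11.1.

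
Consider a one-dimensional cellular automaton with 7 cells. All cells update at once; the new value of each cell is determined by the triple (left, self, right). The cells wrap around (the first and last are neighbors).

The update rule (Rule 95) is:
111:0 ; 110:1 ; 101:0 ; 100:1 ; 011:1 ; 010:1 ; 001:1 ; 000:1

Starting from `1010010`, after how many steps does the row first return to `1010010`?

step 1: 1011110
step 2: 1010010

2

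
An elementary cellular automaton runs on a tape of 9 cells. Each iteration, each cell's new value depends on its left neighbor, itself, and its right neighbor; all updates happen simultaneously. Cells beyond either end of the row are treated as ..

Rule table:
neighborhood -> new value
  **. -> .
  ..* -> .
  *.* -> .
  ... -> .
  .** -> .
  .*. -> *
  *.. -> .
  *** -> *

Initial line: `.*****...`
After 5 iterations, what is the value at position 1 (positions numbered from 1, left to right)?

iteration 1: ..***....
iteration 2: ...*.....
iteration 3: ...*.....  (fixed point — unchanged through iteration 5)
position 1 holds .

.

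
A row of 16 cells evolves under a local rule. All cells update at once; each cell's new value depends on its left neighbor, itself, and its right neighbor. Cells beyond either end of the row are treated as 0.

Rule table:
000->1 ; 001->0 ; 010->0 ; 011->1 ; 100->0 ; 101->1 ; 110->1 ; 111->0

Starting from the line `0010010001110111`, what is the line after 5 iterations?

0001110010011000

1000000101011101
0011110010110110
1010010001111110
0100000101000010
0001110010011000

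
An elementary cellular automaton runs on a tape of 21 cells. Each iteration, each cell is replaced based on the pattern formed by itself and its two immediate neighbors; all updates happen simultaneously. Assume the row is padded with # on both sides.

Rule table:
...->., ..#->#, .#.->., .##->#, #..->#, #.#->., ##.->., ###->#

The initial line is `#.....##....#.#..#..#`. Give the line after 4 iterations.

#.##....#.#..#..#####

.#...##.#..#...##.###
..#.##...##.#.##..###
##..#.#.##....#.#####
#.##....#.#..#..#####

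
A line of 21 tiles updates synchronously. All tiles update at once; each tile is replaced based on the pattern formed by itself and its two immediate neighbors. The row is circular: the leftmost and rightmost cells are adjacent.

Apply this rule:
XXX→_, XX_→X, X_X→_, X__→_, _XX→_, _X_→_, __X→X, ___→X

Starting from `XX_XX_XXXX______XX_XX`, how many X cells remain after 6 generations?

11

generation 1: _X__X____X_XXXXX_X___
generation 2: X__X__XXX______X___XX
generation 3: X_X__X__X_XXXXX__XX__
generation 4: ____X__X______X_X_X_X
generation 5: _XXX__X__XXXXX_______
generation 6: X__X_X__X____X_XXXXXX
count of X: 11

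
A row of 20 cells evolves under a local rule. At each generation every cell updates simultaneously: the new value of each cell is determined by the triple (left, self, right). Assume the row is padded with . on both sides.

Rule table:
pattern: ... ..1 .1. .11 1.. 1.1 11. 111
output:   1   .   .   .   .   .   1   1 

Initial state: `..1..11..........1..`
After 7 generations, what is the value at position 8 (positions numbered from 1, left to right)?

1

1.....1.11111111...1
..111....1111111.1..
1..11.11..111111...1
....1..1...11111.1..
111......1..1111...1
.11.1111.....111.1..
..1..111.111..11...1
position 8 holds 1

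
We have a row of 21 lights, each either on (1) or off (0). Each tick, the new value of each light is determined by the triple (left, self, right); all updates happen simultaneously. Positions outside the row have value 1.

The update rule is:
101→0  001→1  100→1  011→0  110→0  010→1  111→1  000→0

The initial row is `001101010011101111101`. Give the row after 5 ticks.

111001001001000010011

tick 1: 110001011101000111000
tick 2: 101011001001101010101
tick 3: 001000111110001010100
tick 4: 111101011101011010111
tick 5: 111001001001000010011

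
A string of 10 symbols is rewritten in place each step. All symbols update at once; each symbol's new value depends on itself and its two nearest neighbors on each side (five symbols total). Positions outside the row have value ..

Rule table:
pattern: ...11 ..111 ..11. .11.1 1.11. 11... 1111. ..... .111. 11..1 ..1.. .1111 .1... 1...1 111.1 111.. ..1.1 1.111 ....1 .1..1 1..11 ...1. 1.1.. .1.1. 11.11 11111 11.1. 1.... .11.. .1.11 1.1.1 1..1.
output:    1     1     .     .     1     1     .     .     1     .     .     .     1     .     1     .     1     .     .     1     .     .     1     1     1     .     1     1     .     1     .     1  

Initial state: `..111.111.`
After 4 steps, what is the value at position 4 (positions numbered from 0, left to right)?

1

step 1: .11111.1.1
step 2: 11...11.11
step 3: ..1.1..11.
step 4: ..1111...1
position 4 holds 1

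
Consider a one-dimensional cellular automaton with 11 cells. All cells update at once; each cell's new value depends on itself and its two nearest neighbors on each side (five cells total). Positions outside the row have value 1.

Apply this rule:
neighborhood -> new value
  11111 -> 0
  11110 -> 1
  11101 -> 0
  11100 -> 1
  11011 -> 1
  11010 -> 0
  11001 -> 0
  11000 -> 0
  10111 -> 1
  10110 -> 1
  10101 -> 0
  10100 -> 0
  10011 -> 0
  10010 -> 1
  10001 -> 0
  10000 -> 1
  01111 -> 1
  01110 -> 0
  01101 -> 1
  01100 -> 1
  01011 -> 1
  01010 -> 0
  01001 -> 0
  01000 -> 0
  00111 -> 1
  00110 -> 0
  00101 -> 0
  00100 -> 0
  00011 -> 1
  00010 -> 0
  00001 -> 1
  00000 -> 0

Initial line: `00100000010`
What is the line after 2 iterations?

00010010001

01001001001
00010010001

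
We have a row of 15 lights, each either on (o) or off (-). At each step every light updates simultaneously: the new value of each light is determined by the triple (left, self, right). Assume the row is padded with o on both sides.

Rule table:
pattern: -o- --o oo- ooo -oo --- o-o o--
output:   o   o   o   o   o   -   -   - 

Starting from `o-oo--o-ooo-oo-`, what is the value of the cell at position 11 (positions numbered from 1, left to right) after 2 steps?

step 1: o-oo-oo-ooo-oo-
step 2: o-oo-oo-ooo-oo-
position 11 holds o

o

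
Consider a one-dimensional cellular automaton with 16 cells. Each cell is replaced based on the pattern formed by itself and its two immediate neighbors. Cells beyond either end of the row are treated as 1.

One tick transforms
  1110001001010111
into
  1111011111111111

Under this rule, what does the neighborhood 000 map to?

0

At position 4 the neighborhood is 000; the next row has 0 there.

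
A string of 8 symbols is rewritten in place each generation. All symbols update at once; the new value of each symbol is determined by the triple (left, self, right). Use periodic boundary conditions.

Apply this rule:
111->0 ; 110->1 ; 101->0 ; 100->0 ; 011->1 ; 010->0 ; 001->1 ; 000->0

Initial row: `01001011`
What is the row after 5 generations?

generation 1: 00010011
generation 2: 00100111
generation 3: 01001101
generation 4: 00011100
generation 5: 00110100

00110100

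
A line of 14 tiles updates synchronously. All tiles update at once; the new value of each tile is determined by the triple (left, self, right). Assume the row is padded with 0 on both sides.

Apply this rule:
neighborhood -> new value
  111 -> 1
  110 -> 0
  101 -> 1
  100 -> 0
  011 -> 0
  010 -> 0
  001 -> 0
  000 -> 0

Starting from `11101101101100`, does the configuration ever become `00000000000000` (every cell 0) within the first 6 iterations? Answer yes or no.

iteration 1: 01010010010000
iteration 2: 00100000000000
iteration 3: 00000000000000
all cells are 0 at iteration 3

yes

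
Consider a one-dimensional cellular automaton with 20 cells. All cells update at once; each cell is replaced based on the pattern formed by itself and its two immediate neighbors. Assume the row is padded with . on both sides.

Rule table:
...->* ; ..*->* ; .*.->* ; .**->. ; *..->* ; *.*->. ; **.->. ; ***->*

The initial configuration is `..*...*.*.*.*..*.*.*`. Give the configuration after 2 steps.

.*****..*.*..**..*.*

step 1: *******.*.*.****.*.*
step 2: .*****..*.*..**..*.*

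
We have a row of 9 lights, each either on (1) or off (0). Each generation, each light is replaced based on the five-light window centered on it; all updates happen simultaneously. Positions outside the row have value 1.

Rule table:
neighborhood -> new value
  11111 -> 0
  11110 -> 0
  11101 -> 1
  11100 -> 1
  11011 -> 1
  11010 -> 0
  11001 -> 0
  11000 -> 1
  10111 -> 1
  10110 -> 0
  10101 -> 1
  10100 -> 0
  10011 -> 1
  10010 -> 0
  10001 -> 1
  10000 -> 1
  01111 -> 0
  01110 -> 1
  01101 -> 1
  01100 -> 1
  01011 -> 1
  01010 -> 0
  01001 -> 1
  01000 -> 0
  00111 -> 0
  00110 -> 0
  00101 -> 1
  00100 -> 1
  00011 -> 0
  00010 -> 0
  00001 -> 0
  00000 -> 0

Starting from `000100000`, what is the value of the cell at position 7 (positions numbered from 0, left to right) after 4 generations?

1

generation 1: 110101000
generation 2: 010100010
generation 3: 010001011
generation 4: 000101110
position 7 holds 1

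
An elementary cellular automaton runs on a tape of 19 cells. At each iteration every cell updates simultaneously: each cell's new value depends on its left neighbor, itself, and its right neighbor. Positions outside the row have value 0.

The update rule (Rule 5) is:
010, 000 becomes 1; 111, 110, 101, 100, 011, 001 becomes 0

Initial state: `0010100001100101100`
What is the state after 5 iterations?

1010101100000100001

1010101100000100001
1010100001110101101
1010101100000100001  (repeats iteration 1; period 2)
iteration 5: 1010101100000100001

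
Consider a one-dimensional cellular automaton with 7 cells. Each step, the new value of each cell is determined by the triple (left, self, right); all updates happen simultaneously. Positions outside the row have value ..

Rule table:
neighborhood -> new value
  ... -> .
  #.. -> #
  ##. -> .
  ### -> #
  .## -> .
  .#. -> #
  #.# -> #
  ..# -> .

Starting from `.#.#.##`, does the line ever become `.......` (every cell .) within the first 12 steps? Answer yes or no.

.####..
..##.#.
....###
.....#.
.....##
.......
all cells are . at step 6

yes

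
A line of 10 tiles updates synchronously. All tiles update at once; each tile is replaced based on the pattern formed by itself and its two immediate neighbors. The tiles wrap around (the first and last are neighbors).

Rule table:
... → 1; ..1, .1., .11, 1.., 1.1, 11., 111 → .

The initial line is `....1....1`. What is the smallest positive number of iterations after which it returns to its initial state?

.11...11..
....1....1

2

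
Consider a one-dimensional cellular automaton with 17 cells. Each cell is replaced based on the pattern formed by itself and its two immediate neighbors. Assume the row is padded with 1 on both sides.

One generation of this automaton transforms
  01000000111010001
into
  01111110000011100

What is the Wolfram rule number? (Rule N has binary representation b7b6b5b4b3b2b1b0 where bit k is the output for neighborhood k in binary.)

position 9: 111 → 0  (bit 7 = 0)
position 10: 110 → 0  (bit 6 = 0)
position 0: 101 → 0  (bit 5 = 0)
position 2: 100 → 1  (bit 4 = 1)
position 8: 011 → 0  (bit 3 = 0)
position 1: 010 → 1  (bit 2 = 1)
position 7: 001 → 0  (bit 1 = 0)
position 3: 000 → 1  (bit 0 = 1)
bits b7..b0 = 00010101 = 21

21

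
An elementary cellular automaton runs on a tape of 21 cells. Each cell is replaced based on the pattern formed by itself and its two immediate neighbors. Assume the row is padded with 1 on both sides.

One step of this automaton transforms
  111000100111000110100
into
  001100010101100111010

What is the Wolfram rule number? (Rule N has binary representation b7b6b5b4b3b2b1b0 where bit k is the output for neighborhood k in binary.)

120

position 0: 111 → 0  (bit 7 = 0)
position 2: 110 → 1  (bit 6 = 1)
position 17: 101 → 1  (bit 5 = 1)
position 3: 100 → 1  (bit 4 = 1)
position 9: 011 → 1  (bit 3 = 1)
position 6: 010 → 0  (bit 2 = 0)
position 5: 001 → 0  (bit 1 = 0)
position 4: 000 → 0  (bit 0 = 0)
bits b7..b0 = 01111000 = 120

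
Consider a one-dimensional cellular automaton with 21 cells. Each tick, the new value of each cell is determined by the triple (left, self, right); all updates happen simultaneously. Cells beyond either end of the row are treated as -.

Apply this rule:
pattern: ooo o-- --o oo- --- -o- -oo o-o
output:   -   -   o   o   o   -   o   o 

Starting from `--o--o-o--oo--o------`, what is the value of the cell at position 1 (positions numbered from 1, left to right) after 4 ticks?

o

oo--o-o--ooo-o--ooooo
oo-o-o--oo-oo--oo---o
ooo-o--oooooo-ooo-oo-
o-oo--oo----ooo-oooo-
position 1 holds o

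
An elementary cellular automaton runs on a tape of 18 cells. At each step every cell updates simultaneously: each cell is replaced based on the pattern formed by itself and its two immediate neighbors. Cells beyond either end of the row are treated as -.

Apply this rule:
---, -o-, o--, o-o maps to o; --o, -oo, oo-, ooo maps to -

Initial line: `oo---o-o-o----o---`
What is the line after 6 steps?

step 1: --oo-oooooooo-oooo
step 2: o---o--------o----
step 3: ooo-oooooooo-ooooo
step 4: ---o--------o-----
step 5: oo-oooooooo-oooooo
step 6: --o--------o------

--o--------o------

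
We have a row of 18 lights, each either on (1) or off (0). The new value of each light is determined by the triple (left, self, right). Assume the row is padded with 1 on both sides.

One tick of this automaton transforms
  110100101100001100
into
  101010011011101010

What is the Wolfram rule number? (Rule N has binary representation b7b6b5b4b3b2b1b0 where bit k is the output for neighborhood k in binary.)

position 0: 111 → 1  (bit 7 = 1)
position 1: 110 → 0  (bit 6 = 0)
position 2: 101 → 1  (bit 5 = 1)
position 4: 100 → 1  (bit 4 = 1)
position 8: 011 → 1  (bit 3 = 1)
position 3: 010 → 0  (bit 2 = 0)
position 5: 001 → 0  (bit 1 = 0)
position 11: 000 → 1  (bit 0 = 1)
bits b7..b0 = 10111001 = 185

185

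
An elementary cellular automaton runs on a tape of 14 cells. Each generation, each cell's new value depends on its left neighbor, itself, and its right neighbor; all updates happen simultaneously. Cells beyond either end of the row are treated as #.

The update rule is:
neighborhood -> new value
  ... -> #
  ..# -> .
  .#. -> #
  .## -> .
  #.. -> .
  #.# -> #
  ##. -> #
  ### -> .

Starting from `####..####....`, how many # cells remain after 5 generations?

7

...#.....#.##.
.#.#.###.##.##
#####..##.##..
....#...##.#..
.##.#.#..###..
count of #: 7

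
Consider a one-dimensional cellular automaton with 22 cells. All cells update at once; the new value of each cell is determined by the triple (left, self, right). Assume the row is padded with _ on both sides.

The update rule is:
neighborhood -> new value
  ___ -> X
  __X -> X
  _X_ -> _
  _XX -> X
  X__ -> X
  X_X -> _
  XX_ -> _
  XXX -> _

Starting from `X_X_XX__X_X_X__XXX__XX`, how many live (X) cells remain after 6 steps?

____X_XX_____XXX__XXX_
XXXX__X_XXXXXX__XXX__X
X___XX__X_____XXX__XX_
_XXXX_XX_XXXXXX__XXX_X
XX____X__X_____XXX____
X_XXXX_XX_XXXXXX__XXXX
count of X: 17

17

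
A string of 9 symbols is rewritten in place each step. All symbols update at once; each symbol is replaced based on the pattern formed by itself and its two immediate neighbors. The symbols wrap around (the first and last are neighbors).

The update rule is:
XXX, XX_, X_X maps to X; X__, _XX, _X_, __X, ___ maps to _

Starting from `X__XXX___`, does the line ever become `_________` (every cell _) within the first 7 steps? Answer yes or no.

____XX___
_____X___
_________
all cells are _ at step 3

yes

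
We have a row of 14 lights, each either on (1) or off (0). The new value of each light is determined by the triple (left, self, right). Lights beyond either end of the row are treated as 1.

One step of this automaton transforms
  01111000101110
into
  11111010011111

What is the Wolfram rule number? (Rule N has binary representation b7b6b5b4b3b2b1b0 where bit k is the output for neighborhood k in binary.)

position 2: 111 → 1  (bit 7 = 1)
position 4: 110 → 1  (bit 6 = 1)
position 0: 101 → 1  (bit 5 = 1)
position 5: 100 → 0  (bit 4 = 0)
position 1: 011 → 1  (bit 3 = 1)
position 8: 010 → 0  (bit 2 = 0)
position 7: 001 → 0  (bit 1 = 0)
position 6: 000 → 1  (bit 0 = 1)
bits b7..b0 = 11101001 = 233

233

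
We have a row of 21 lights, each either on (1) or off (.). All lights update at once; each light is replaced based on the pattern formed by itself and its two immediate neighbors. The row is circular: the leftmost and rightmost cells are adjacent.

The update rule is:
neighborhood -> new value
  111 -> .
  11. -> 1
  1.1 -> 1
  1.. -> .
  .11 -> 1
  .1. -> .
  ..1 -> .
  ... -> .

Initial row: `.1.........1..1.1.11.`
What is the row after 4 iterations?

................1.1..

...............1.111.
................11.1.
................111..
................1.1..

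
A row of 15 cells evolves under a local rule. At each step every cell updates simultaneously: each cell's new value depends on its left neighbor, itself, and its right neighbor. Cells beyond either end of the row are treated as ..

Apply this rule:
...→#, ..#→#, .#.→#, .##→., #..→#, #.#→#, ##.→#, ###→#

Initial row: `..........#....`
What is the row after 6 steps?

###############
.##############
#.#############
##.############
.##.###########
#.##.##########

#.##.##########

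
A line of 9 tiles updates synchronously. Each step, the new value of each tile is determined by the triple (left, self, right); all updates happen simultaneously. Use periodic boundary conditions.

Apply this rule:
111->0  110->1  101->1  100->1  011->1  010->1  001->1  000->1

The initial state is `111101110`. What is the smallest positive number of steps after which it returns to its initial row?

2

step 1: 100111011
step 2: 111101110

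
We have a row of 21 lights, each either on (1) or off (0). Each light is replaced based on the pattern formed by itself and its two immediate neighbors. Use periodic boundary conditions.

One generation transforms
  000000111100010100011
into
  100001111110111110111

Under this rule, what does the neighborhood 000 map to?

At position 1 the neighborhood is 000; the next row has 0 there.

0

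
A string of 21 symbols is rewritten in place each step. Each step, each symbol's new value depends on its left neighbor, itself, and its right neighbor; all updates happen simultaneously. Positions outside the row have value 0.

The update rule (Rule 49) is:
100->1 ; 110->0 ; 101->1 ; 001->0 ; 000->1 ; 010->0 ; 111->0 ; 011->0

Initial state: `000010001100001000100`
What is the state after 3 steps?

110011000111001100111

111001100011100110011
000100011000010001000
110011000111001100111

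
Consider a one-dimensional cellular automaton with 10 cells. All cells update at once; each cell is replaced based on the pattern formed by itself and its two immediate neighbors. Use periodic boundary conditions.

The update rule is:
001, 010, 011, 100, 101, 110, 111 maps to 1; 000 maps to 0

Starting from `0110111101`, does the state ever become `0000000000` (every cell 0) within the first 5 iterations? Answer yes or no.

no

1111111111
1111111111  (fixed point — unchanged through iteration 5)
iteration 5 is 1111111111, still not uniform 0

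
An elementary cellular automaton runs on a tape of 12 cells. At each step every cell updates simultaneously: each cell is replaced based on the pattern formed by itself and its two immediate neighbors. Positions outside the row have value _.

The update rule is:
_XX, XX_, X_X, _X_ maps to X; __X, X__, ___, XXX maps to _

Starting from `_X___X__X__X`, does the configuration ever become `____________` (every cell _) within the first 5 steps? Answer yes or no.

no

step 1: _X___X__X__X  (fixed point — unchanged through step 5)
step 5 is _X___X__X__X, still not uniform _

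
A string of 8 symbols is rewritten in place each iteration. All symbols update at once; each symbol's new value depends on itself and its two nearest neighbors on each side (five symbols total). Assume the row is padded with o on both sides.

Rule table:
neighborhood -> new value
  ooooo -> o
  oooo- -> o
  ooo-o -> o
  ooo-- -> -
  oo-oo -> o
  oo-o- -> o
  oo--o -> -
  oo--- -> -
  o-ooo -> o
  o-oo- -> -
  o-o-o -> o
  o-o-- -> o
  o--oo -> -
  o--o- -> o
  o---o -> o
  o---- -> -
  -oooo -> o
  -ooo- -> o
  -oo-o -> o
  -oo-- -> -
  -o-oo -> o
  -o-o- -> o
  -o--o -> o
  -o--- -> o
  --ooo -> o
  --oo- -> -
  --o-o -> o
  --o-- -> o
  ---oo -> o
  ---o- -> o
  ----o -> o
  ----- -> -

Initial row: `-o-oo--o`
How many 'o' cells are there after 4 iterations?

5

ooo----o
oo---ooo
o--ooooo
---ooooo
count of o: 5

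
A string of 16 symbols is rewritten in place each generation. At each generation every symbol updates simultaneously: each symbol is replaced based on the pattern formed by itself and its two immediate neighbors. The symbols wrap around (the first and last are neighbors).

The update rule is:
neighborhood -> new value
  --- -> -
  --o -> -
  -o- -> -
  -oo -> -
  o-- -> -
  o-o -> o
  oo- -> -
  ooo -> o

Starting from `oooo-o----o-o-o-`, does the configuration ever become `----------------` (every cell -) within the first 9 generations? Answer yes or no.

yes

-oo-o------o-o-o
o--o--------o-o-
-------------o-o
--------------o-
----------------
all cells are - at generation 5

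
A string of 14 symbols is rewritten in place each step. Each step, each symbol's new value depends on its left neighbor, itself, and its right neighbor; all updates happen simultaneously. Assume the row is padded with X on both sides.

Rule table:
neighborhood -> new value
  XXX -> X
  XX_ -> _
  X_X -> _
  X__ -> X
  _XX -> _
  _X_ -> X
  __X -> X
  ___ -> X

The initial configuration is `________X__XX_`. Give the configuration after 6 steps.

XXXXXX_XXXXXXX

XXXXXXXXXXX___
XXXXXXXXXX_XXX
XXXXXXXXX___XX
XXXXXXXX_XXX_X
XXXXXXX___X___
XXXXXX_XXXXXXX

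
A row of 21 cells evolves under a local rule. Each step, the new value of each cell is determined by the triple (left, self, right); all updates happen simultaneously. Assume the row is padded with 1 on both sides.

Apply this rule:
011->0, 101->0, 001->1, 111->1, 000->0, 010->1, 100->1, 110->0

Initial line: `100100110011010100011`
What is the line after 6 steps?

step 1: 011111001100010110101
step 2: 001110110010110000100
step 3: 110100001110001001111
step 4: 100110010101011110111
step 5: 011001110101001100011
step 6: 000110100101110010101

000110100101110010101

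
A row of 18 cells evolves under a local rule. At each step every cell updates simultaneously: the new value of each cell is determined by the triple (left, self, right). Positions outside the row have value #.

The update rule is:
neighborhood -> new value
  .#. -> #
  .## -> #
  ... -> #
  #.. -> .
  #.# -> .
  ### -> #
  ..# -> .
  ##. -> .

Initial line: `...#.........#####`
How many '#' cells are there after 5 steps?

11

step 1: .#.#.#######.#####
step 2: .#.#.######..#####
step 3: .#.#.#####...#####
step 4: .#.#.####..#.#####
step 5: .#.#.###...#.#####
count of #: 11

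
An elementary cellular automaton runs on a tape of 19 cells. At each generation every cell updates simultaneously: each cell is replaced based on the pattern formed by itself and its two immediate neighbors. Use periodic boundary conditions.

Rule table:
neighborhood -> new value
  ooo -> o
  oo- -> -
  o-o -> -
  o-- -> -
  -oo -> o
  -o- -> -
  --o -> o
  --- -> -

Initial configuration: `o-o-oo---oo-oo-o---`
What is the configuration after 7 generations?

--oo--o-----o----o-

generation 1: ----o---oo--o-----o
generation 2: ---o---oo--o-----o-
generation 3: --o---oo--o-----o--
generation 4: -o---oo--o-----o---
generation 5: o---oo--o-----o----
generation 6: ---oo--o-----o----o
generation 7: --oo--o-----o----o-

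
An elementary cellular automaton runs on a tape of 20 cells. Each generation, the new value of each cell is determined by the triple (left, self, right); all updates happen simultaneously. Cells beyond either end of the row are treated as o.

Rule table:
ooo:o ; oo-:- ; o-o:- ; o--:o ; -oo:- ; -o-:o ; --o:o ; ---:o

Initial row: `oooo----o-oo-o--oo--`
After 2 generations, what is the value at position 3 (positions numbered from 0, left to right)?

-

ooo-ooooo----ooo--oo
oo---ooo-oooo-o-oo-o
position 3 holds -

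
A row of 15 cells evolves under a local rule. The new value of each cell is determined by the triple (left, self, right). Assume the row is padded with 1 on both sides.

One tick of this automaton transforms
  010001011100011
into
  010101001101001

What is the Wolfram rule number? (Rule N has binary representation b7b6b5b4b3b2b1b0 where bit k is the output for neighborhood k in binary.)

position 8: 111 → 1  (bit 7 = 1)
position 9: 110 → 1  (bit 6 = 1)
position 0: 101 → 0  (bit 5 = 0)
position 2: 100 → 0  (bit 4 = 0)
position 7: 011 → 0  (bit 3 = 0)
position 1: 010 → 1  (bit 2 = 1)
position 4: 001 → 0  (bit 1 = 0)
position 3: 000 → 1  (bit 0 = 1)
bits b7..b0 = 11000101 = 197

197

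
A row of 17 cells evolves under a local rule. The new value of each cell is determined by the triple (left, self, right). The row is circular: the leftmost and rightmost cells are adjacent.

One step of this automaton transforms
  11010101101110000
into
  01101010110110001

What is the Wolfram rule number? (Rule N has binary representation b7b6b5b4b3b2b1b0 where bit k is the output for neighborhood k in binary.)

226

position 11: 111 → 1  (bit 7 = 1)
position 1: 110 → 1  (bit 6 = 1)
position 2: 101 → 1  (bit 5 = 1)
position 13: 100 → 0  (bit 4 = 0)
position 0: 011 → 0  (bit 3 = 0)
position 3: 010 → 0  (bit 2 = 0)
position 16: 001 → 1  (bit 1 = 1)
position 14: 000 → 0  (bit 0 = 0)
bits b7..b0 = 11100010 = 226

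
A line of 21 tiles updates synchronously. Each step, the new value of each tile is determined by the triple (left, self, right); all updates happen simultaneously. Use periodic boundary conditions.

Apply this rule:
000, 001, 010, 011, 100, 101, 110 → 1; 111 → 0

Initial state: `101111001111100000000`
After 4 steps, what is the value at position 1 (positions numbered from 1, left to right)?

0

111001111000111111111
001111001111100000000
111001111000111111111  (repeats step 1; period 2)
step 4: 001111001111100000000
position 1 holds 0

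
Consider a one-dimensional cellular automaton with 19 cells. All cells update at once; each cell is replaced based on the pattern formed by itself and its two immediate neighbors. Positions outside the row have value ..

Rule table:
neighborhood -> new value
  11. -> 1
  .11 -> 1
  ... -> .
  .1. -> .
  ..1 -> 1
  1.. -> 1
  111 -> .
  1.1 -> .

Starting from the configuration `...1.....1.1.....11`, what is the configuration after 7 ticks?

..1.1...1...1...111
.1...1.1.1.1.1.11.1
1.1.1..........11..
.....1........1111.
....1.1......11..11
...1...1....1111111
..1.1.1.1..11.....1

..1.1.1.1..11.....1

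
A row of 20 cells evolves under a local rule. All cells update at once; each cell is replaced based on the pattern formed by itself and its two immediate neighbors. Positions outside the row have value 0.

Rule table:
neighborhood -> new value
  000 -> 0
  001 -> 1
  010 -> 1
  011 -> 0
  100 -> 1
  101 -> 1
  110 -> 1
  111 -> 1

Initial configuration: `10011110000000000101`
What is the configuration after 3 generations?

11101111000000001111
01110111100000010111
10111011110000111011

10111011110000111011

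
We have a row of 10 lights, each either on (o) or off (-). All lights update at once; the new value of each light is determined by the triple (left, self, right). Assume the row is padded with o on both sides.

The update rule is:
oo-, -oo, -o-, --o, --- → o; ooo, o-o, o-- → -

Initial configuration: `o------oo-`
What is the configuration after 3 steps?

o-ooooooo-
o-o-----o-
o-o-ooooo-

o-o-ooooo-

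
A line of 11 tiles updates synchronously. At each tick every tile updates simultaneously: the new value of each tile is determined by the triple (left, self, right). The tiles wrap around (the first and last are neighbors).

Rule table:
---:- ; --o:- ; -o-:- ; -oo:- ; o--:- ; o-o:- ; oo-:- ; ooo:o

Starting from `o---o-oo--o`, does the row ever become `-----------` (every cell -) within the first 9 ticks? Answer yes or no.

-----------
all cells are - at tick 1

yes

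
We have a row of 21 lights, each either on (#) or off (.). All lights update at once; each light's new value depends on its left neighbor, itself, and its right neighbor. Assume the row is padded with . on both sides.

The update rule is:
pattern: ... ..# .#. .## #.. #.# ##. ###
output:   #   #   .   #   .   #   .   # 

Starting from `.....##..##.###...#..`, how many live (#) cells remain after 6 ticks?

tick 1: ######..##.###..##..#
tick 2: #####..##.###..##..#.
tick 3: ####..##.###..##..#..
tick 4: ###..##.###..##..#..#
tick 5: ##..##.###..##..#..#.
tick 6: #..##.###..##..#..#..
count of #: 10

10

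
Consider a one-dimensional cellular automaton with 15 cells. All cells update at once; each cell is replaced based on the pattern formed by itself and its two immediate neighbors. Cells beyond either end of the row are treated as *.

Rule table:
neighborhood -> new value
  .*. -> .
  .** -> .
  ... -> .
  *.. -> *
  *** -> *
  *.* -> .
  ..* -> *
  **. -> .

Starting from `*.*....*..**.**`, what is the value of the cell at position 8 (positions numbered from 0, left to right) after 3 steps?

...*..*.**....*
*.*.**....*..*.
......*..*.**..
position 8 holds .

.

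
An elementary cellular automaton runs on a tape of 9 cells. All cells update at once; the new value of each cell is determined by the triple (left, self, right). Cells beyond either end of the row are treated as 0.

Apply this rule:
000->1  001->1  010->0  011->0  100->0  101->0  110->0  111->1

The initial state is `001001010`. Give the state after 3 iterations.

111001010

110010000
000100111
111001010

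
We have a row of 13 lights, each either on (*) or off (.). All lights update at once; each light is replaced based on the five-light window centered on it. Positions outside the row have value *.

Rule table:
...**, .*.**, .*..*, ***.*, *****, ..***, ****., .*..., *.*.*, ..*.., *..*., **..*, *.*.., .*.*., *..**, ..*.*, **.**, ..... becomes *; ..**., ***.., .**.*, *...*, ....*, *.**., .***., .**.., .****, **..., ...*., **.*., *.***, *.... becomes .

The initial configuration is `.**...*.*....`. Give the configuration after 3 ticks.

...**...**..*

*.....****..*
...*.**.*.***
...**...**..*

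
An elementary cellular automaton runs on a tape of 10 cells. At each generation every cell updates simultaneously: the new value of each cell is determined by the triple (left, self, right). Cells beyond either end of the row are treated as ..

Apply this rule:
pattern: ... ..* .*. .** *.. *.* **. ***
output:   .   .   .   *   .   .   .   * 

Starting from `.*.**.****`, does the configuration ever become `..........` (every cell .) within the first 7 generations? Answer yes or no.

...*..***.
......**..
......*...
..........
all cells are . at generation 4

yes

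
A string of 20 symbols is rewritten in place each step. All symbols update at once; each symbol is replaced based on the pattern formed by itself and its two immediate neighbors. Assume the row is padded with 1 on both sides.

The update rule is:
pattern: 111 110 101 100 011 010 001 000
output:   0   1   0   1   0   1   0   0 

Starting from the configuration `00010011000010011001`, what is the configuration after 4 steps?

10011001100011001100
11001100110001100110
01100110011000110010
00110011001100011010

00110011001100011010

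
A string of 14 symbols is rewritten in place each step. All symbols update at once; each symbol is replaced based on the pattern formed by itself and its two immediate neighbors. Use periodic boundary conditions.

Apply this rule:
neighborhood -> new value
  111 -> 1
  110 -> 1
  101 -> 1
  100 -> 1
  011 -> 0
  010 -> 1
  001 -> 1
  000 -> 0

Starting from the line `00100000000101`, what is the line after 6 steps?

11110000001111
11111000010111
11111100111011
11111111011101
11111111101110
01111111110111

01111111110111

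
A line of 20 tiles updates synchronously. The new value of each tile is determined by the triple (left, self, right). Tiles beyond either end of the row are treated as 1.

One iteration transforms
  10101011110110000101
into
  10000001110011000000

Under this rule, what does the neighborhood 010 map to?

At position 2 the neighborhood is 010; the next row has 0 there.

0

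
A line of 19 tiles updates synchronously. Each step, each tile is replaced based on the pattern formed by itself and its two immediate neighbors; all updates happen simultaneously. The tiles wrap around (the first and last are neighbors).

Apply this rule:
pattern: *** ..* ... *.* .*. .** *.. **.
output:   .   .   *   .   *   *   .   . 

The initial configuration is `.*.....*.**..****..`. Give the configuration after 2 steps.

.*.***.*.*...*....*
.*.*...*.*.*.*.**.*

.*.*...*.*.*.*.**.*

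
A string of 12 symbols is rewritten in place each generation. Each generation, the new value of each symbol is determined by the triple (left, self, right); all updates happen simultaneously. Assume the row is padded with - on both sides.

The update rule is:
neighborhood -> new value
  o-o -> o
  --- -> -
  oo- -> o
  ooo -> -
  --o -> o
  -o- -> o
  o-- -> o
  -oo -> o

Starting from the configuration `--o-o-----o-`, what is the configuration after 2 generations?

oo---oo-oo-o

-ooooo---ooo
oo---oo-oo-o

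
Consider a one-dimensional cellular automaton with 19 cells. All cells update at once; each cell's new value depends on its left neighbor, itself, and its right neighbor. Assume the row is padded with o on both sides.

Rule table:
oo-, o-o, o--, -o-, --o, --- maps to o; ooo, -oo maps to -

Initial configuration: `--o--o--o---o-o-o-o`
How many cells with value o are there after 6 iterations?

4

oooooooooooooooooo-
-----------------oo
ooooooooooooooooo--
----------------ooo
oooooooooooooooo---
---------------oooo
count of o: 4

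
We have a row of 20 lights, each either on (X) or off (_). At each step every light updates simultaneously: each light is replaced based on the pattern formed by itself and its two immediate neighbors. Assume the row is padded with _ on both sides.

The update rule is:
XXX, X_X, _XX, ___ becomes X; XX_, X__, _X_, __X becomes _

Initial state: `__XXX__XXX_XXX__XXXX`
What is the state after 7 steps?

_X____X________X_X__

step 1: X_XX___XX_XXX___XXX_
step 2: _XX__X_X_XXX__X_XX__
step 3: _X____X_XXX____XX__X
step 4: ___XX__XXX__XX_X____
step 5: XX_X___XX___X_X__XXX
step 6: X_X__X_X__X__X___XX_
step 7: _X____X________X_X__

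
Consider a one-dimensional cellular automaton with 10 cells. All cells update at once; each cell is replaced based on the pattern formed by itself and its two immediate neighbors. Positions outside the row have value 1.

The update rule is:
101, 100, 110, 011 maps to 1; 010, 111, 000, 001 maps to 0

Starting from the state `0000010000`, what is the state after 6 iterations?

1001110001

1000001000
1100000100
0110000010
1111000001
0001100001
1001110001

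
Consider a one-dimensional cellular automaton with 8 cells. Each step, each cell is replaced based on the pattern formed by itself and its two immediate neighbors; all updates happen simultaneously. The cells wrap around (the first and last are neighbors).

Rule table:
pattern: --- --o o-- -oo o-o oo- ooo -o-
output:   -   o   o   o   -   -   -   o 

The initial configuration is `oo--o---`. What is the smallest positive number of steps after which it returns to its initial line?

40

step 1: o-oooo-o
step 2: --o----o
step 3: oooo--oo
step 4: ----ooo-
step 5: ---oo--o
step 6: o-oo-ooo
step 7: --o--o--
step 8: -oooooo-
step 9: oo-----o
step 10: --o---oo
step 11: oooo-oo-
step 12: o----o--
step 13: oo--oooo
step 14: --ooo---
step 15: -oo--o--
step 16: oo-oooo-
step 17: o--o----
step 18: ooooo--o
step 19: -----ooo
step 20: o---oo--
step 21: oo-oo-oo
step 22: ---o--o-
step 23: --oooooo
step 24: ooo-----
step 25: o--o---o
step 26: -oooo-oo
step 27: -o----o-
step 28: ooo--ooo
step 29: ---ooo--
step 30: --oo--o-
step 31: -oo-oooo
step 32: -o--o---
step 33: oooooo--
step 34: o-----oo
step 35: -o---oo-
step 36: ooo-oo-o
step 37: ----o--o
step 38: o--ooooo
step 39: -ooo----
step 40: oo--o---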